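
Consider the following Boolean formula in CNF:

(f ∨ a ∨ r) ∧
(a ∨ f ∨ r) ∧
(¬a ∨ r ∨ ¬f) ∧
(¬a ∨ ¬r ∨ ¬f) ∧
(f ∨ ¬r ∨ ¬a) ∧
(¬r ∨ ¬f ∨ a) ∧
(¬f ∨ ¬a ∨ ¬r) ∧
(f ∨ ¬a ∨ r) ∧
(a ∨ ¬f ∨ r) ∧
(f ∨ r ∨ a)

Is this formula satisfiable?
Yes

Yes, the formula is satisfiable.

One satisfying assignment is: f=False, a=False, r=True

Verification: With this assignment, all 10 clauses evaluate to true.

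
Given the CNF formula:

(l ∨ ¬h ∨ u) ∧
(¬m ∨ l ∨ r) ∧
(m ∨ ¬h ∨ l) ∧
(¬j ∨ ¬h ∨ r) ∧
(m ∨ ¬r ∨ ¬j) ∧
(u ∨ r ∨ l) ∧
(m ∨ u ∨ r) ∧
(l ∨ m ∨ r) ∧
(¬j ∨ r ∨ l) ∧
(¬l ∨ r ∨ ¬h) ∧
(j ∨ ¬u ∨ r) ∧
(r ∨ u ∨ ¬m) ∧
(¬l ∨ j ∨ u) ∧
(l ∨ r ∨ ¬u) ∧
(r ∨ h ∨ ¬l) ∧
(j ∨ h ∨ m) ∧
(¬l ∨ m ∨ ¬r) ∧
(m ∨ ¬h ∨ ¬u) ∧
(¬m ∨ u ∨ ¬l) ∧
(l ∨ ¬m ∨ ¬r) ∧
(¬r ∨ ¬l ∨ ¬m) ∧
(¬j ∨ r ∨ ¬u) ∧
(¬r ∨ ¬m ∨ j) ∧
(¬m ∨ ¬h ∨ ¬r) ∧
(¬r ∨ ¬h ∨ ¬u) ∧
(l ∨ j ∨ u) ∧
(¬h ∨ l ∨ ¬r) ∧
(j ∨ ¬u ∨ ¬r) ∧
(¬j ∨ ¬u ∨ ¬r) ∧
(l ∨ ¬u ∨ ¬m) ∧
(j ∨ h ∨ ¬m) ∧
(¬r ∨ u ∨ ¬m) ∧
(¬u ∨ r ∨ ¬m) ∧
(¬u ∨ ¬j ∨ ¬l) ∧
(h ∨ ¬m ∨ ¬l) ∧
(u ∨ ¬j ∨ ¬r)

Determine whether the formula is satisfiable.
No

No, the formula is not satisfiable.

No assignment of truth values to the variables can make all 36 clauses true simultaneously.

The formula is UNSAT (unsatisfiable).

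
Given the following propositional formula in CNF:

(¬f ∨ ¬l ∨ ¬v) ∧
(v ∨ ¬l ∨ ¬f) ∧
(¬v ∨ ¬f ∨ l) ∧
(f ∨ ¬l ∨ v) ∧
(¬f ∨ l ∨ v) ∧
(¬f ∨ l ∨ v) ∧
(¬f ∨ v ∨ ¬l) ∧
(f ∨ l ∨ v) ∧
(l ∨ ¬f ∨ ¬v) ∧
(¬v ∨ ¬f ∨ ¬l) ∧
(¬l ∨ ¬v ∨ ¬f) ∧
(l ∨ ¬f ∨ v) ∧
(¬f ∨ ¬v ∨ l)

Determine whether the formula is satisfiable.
Yes

Yes, the formula is satisfiable.

One satisfying assignment is: v=True, f=False, l=True

Verification: With this assignment, all 13 clauses evaluate to true.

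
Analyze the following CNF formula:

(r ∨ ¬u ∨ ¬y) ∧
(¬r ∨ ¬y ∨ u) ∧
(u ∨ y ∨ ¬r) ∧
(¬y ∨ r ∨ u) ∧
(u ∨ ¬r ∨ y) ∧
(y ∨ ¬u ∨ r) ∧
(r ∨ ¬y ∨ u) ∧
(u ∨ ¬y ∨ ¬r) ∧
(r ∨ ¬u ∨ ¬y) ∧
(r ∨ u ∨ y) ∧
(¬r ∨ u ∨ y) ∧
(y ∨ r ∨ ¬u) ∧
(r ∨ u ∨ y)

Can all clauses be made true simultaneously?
Yes

Yes, the formula is satisfiable.

One satisfying assignment is: y=False, u=True, r=True

Verification: With this assignment, all 13 clauses evaluate to true.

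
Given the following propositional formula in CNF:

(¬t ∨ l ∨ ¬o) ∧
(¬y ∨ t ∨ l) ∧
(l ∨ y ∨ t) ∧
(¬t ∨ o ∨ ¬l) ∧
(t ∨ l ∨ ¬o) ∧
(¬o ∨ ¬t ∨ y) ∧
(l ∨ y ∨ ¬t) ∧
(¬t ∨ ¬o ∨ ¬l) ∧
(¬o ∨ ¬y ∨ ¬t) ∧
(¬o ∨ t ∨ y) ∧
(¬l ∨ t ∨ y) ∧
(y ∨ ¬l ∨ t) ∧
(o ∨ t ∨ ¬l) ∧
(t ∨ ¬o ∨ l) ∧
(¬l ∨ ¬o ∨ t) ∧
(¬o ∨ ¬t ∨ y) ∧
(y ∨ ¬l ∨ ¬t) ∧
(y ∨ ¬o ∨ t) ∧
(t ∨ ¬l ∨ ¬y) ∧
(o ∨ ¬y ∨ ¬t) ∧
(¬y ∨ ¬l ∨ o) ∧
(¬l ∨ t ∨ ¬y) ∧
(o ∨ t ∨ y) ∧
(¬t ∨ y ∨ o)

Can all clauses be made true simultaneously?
No

No, the formula is not satisfiable.

No assignment of truth values to the variables can make all 24 clauses true simultaneously.

The formula is UNSAT (unsatisfiable).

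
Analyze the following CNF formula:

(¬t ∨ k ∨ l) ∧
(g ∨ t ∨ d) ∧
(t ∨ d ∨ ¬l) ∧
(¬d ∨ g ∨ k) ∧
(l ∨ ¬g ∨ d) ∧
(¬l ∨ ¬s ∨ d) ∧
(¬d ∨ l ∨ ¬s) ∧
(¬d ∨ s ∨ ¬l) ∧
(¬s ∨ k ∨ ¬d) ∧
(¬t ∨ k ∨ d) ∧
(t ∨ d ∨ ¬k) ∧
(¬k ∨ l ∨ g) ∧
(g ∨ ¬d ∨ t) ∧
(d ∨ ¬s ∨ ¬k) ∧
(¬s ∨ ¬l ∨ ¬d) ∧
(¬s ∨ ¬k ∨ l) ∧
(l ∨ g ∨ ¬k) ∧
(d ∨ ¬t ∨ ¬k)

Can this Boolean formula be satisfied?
Yes

Yes, the formula is satisfiable.

One satisfying assignment is: t=False, g=True, d=True, s=False, l=False, k=False

Verification: With this assignment, all 18 clauses evaluate to true.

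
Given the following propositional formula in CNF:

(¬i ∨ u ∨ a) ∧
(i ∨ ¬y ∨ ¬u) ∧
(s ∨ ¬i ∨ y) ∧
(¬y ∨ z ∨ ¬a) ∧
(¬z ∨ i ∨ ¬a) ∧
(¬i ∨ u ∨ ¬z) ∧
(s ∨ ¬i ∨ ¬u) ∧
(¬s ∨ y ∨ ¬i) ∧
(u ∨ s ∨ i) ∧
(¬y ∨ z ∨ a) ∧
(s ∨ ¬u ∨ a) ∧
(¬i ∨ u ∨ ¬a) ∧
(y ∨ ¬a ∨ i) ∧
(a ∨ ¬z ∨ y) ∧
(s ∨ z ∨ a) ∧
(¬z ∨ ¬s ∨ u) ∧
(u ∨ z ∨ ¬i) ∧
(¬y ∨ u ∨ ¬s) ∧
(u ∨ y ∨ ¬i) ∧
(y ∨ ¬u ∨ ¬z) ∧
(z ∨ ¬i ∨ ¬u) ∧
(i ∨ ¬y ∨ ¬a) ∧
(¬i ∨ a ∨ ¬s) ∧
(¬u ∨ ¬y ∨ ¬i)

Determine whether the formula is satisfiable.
Yes

Yes, the formula is satisfiable.

One satisfying assignment is: s=True, i=False, a=False, u=False, z=False, y=False

Verification: With this assignment, all 24 clauses evaluate to true.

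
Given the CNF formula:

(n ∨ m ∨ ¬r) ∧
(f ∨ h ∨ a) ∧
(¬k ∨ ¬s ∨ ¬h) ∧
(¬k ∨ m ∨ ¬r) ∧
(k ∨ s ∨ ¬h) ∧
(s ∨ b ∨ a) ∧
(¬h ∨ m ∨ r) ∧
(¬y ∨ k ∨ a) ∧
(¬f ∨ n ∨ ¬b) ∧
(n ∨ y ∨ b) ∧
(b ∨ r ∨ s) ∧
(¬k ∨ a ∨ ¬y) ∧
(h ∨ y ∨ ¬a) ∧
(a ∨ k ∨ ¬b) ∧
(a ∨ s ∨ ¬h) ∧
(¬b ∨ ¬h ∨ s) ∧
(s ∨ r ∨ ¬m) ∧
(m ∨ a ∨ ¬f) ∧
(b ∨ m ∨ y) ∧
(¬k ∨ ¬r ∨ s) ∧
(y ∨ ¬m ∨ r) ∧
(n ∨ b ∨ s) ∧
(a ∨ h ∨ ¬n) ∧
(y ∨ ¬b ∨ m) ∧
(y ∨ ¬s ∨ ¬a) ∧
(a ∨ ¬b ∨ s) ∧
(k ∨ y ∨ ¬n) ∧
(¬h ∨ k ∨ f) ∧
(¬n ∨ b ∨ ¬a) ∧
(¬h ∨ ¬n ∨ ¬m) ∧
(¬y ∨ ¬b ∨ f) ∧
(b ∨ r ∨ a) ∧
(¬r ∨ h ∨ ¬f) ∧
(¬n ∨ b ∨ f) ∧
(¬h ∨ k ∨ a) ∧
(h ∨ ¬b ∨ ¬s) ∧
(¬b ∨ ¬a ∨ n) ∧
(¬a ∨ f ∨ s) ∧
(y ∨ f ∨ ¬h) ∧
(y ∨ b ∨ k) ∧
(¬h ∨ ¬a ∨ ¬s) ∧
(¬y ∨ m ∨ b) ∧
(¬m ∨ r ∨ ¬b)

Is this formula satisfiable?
Yes

Yes, the formula is satisfiable.

One satisfying assignment is: a=True, m=True, b=False, r=False, h=False, f=False, y=True, n=False, s=True, k=False

Verification: With this assignment, all 43 clauses evaluate to true.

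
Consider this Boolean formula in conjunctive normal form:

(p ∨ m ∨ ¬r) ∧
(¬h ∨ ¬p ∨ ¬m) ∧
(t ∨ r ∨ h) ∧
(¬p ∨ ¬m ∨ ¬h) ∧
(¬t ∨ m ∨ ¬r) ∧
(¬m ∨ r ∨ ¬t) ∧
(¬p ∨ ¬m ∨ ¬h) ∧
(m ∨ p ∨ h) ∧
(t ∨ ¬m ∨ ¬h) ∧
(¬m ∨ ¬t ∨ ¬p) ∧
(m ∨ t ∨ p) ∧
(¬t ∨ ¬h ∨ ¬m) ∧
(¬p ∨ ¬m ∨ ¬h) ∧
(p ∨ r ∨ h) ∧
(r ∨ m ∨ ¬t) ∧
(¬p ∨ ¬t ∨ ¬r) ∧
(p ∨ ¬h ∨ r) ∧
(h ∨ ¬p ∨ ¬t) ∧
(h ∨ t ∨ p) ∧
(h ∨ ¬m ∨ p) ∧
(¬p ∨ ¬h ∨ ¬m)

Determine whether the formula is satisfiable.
Yes

Yes, the formula is satisfiable.

One satisfying assignment is: t=False, h=False, p=True, r=True, m=False

Verification: With this assignment, all 21 clauses evaluate to true.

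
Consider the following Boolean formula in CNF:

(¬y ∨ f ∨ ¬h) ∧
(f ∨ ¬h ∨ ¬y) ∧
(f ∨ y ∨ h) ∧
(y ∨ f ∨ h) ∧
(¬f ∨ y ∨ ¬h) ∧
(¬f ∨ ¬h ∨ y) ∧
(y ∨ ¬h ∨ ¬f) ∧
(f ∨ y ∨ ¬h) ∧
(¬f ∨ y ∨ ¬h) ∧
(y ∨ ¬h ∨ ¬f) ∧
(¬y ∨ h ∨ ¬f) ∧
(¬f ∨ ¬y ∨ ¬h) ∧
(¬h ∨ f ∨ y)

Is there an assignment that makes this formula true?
Yes

Yes, the formula is satisfiable.

One satisfying assignment is: f=False, h=False, y=True

Verification: With this assignment, all 13 clauses evaluate to true.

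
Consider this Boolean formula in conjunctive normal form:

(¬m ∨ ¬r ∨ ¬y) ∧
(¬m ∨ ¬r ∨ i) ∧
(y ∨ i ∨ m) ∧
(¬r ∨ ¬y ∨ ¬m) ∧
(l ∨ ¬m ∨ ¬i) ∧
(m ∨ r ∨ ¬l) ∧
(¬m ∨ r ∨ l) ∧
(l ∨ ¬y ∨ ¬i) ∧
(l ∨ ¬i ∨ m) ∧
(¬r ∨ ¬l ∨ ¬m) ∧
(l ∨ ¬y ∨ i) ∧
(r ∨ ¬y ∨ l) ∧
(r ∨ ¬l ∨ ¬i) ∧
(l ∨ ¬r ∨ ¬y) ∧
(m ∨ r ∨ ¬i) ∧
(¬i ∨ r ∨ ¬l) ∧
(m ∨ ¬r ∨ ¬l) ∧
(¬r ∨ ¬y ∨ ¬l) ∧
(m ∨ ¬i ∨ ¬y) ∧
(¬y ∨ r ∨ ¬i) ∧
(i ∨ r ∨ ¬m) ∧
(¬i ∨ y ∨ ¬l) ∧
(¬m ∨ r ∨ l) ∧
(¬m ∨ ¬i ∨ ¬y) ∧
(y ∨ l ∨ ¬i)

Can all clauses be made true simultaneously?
No

No, the formula is not satisfiable.

No assignment of truth values to the variables can make all 25 clauses true simultaneously.

The formula is UNSAT (unsatisfiable).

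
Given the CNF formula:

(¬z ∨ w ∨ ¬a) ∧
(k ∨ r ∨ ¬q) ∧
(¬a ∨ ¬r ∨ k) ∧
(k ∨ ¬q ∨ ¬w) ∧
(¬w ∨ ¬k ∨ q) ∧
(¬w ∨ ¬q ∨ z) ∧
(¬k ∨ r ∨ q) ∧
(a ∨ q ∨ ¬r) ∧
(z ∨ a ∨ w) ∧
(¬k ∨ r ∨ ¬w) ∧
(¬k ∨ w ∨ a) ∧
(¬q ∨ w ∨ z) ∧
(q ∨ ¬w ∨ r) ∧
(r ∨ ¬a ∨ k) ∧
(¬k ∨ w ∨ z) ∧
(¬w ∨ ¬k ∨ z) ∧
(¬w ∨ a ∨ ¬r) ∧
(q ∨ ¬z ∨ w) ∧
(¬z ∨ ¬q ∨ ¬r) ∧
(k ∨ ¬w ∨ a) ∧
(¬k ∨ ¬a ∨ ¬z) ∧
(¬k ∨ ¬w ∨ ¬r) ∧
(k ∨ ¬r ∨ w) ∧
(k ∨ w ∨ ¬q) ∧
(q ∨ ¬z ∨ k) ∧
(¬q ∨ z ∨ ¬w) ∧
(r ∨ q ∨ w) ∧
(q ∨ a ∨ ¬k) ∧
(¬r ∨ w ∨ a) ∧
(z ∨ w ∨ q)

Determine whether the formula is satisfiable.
No

No, the formula is not satisfiable.

No assignment of truth values to the variables can make all 30 clauses true simultaneously.

The formula is UNSAT (unsatisfiable).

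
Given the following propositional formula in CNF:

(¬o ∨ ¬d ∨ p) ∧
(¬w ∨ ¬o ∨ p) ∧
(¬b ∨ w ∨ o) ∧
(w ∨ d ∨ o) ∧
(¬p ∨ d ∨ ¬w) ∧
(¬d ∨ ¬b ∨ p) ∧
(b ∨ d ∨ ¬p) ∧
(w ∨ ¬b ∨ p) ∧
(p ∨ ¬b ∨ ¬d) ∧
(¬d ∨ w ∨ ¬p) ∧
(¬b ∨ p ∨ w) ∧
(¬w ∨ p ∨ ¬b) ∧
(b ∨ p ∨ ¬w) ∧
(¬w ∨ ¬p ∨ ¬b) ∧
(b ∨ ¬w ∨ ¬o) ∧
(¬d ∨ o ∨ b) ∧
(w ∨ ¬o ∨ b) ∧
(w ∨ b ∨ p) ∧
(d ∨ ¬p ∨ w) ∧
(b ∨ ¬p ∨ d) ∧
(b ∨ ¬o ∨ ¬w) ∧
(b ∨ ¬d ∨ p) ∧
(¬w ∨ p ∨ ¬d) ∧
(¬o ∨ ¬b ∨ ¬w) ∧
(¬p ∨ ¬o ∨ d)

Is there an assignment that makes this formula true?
No

No, the formula is not satisfiable.

No assignment of truth values to the variables can make all 25 clauses true simultaneously.

The formula is UNSAT (unsatisfiable).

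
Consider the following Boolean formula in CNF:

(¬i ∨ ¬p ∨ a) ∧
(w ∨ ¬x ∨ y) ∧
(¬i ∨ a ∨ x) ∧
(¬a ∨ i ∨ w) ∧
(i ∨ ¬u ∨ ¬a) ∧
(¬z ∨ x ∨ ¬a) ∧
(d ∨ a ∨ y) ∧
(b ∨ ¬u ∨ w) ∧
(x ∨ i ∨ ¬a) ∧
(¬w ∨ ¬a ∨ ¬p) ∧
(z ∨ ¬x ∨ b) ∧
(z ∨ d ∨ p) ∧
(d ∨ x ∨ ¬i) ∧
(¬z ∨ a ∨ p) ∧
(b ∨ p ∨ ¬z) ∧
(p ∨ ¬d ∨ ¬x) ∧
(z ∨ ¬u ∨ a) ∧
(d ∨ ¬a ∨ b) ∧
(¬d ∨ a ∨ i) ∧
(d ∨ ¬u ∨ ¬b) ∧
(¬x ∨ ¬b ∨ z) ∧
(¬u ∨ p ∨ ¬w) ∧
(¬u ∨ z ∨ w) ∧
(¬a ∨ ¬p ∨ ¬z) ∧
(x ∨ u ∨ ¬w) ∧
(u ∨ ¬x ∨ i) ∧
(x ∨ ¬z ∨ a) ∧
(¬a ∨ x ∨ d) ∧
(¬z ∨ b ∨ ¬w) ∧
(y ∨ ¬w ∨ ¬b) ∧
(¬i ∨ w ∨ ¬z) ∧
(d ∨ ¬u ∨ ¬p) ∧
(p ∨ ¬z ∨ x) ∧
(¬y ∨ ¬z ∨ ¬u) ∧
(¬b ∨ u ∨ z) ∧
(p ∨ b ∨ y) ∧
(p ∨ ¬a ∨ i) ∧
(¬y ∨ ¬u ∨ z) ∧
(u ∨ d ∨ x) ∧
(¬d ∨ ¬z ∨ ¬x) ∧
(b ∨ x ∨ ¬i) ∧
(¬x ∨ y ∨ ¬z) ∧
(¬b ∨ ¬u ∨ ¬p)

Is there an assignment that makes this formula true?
Yes

Yes, the formula is satisfiable.

One satisfying assignment is: y=True, z=True, w=True, i=True, a=True, b=True, p=False, x=True, u=False, d=False

Verification: With this assignment, all 43 clauses evaluate to true.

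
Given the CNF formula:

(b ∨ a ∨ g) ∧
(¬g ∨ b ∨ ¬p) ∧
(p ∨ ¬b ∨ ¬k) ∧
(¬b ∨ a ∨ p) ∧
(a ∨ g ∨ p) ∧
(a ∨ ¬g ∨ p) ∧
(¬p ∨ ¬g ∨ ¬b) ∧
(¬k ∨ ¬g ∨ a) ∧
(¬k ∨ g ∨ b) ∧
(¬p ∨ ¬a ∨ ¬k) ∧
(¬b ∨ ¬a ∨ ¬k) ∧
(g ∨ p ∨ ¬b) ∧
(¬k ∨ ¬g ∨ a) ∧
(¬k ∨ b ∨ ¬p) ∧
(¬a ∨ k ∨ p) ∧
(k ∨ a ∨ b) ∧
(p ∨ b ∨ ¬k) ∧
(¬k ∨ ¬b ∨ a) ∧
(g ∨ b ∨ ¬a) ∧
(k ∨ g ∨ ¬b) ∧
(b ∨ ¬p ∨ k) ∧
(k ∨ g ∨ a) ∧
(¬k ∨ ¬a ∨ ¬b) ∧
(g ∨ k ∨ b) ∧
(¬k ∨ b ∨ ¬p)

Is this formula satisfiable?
No

No, the formula is not satisfiable.

No assignment of truth values to the variables can make all 25 clauses true simultaneously.

The formula is UNSAT (unsatisfiable).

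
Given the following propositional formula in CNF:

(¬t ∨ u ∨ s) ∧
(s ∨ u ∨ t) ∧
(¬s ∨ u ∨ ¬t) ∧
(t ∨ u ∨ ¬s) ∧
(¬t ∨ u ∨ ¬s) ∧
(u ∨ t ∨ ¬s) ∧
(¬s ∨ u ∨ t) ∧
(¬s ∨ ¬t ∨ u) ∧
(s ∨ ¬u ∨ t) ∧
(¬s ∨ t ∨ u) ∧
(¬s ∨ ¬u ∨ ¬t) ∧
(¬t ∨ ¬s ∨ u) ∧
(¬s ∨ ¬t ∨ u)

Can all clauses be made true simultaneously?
Yes

Yes, the formula is satisfiable.

One satisfying assignment is: s=False, u=True, t=True

Verification: With this assignment, all 13 clauses evaluate to true.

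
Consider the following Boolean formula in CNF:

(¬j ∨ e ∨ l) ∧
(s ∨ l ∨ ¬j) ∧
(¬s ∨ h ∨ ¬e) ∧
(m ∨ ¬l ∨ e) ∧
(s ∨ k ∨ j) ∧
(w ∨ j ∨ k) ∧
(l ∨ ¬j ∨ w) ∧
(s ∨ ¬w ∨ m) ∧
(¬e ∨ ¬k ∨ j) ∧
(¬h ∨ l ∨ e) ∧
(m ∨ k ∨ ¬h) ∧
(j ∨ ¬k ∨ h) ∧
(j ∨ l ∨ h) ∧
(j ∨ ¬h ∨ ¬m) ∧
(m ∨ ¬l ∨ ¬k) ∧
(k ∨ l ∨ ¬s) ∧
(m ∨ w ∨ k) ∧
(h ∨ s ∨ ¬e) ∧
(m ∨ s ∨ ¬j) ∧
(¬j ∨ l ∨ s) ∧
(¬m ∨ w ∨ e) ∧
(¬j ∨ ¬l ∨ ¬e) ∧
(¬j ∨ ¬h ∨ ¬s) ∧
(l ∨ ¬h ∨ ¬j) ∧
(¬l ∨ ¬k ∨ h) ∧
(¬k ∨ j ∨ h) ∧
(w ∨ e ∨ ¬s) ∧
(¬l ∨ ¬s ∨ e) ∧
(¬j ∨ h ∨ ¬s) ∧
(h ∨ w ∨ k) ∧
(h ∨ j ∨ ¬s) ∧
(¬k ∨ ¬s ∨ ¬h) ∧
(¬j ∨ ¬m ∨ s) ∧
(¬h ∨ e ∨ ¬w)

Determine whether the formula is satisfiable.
No

No, the formula is not satisfiable.

No assignment of truth values to the variables can make all 34 clauses true simultaneously.

The formula is UNSAT (unsatisfiable).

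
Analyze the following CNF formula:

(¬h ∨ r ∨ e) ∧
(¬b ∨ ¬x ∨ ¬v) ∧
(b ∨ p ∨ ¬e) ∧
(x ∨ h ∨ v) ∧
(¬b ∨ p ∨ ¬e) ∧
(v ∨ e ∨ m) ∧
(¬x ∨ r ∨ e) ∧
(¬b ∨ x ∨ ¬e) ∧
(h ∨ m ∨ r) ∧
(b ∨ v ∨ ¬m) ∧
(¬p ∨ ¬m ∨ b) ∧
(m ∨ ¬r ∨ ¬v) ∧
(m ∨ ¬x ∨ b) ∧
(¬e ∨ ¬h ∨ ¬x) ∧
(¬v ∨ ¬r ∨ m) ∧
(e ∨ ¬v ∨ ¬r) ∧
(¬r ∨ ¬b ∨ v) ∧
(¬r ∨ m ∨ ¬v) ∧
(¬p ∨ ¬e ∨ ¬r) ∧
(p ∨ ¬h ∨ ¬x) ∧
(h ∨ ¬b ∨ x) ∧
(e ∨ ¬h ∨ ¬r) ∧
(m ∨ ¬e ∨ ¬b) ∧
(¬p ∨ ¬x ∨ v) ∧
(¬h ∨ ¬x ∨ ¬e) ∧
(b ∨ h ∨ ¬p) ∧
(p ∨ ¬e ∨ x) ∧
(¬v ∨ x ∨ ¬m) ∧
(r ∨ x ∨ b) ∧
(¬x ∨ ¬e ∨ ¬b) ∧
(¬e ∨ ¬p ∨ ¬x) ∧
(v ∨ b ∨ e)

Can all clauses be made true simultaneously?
No

No, the formula is not satisfiable.

No assignment of truth values to the variables can make all 32 clauses true simultaneously.

The formula is UNSAT (unsatisfiable).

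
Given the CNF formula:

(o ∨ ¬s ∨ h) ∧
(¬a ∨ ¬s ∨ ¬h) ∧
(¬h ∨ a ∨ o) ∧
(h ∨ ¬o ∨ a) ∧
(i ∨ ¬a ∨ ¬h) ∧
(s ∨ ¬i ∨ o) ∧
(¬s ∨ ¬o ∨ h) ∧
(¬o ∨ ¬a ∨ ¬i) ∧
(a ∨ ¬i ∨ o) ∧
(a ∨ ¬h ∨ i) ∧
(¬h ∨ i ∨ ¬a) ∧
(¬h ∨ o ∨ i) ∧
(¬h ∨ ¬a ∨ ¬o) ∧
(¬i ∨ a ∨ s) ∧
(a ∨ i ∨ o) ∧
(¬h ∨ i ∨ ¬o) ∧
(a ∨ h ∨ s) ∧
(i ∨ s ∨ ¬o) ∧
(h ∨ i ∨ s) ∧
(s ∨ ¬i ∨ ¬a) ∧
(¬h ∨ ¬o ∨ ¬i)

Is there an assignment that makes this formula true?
No

No, the formula is not satisfiable.

No assignment of truth values to the variables can make all 21 clauses true simultaneously.

The formula is UNSAT (unsatisfiable).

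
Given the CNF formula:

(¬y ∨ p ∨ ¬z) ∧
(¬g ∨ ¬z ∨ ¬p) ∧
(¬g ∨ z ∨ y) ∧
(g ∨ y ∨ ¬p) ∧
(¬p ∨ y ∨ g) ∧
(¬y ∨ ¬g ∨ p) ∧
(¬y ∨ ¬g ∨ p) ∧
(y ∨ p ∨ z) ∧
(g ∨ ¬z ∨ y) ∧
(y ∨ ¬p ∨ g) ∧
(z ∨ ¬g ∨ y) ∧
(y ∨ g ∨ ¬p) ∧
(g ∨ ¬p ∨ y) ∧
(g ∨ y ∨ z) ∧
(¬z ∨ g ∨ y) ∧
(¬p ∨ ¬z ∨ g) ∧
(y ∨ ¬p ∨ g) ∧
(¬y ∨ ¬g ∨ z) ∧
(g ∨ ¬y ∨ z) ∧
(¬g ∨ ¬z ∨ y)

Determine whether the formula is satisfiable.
No

No, the formula is not satisfiable.

No assignment of truth values to the variables can make all 20 clauses true simultaneously.

The formula is UNSAT (unsatisfiable).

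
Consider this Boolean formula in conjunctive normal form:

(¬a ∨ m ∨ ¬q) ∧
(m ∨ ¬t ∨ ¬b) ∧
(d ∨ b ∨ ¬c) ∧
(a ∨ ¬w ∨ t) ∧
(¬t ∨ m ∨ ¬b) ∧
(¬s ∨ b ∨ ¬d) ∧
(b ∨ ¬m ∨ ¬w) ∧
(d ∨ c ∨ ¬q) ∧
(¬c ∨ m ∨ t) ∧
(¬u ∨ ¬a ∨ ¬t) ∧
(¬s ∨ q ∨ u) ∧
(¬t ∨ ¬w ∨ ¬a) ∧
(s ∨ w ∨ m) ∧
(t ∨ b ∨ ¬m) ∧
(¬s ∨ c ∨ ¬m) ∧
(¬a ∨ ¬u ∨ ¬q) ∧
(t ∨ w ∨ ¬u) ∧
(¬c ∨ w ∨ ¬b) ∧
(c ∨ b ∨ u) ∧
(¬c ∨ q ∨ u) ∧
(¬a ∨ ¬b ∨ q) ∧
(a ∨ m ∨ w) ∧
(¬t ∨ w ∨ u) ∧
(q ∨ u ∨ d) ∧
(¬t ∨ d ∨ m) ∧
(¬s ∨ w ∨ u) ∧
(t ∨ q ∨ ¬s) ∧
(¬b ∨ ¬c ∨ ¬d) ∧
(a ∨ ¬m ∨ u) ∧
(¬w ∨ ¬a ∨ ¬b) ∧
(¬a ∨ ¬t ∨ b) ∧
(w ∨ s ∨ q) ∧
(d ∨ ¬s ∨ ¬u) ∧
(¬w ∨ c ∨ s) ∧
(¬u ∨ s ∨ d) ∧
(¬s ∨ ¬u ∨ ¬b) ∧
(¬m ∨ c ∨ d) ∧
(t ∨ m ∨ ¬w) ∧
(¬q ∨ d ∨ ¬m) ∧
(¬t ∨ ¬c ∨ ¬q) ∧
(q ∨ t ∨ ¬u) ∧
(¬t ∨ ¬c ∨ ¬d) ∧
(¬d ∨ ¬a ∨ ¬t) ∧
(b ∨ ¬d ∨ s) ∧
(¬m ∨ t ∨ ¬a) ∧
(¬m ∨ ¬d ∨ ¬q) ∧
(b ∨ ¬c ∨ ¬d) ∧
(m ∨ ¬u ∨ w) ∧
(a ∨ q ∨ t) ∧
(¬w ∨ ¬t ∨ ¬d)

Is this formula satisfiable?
No

No, the formula is not satisfiable.

No assignment of truth values to the variables can make all 50 clauses true simultaneously.

The formula is UNSAT (unsatisfiable).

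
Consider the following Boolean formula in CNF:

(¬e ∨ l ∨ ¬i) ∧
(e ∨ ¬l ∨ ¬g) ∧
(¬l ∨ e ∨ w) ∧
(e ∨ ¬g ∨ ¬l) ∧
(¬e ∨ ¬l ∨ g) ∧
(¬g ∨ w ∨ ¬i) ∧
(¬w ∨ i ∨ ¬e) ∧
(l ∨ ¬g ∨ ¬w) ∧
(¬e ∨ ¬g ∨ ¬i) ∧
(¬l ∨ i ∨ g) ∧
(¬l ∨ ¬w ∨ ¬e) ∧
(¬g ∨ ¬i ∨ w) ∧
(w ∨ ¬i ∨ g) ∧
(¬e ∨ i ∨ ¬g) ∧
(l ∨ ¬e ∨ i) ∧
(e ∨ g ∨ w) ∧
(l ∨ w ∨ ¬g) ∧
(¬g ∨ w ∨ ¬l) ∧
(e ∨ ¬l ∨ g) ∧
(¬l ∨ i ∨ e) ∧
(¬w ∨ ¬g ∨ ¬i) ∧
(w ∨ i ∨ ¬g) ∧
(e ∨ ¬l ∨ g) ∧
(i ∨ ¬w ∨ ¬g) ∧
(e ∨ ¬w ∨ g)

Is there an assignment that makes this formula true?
No

No, the formula is not satisfiable.

No assignment of truth values to the variables can make all 25 clauses true simultaneously.

The formula is UNSAT (unsatisfiable).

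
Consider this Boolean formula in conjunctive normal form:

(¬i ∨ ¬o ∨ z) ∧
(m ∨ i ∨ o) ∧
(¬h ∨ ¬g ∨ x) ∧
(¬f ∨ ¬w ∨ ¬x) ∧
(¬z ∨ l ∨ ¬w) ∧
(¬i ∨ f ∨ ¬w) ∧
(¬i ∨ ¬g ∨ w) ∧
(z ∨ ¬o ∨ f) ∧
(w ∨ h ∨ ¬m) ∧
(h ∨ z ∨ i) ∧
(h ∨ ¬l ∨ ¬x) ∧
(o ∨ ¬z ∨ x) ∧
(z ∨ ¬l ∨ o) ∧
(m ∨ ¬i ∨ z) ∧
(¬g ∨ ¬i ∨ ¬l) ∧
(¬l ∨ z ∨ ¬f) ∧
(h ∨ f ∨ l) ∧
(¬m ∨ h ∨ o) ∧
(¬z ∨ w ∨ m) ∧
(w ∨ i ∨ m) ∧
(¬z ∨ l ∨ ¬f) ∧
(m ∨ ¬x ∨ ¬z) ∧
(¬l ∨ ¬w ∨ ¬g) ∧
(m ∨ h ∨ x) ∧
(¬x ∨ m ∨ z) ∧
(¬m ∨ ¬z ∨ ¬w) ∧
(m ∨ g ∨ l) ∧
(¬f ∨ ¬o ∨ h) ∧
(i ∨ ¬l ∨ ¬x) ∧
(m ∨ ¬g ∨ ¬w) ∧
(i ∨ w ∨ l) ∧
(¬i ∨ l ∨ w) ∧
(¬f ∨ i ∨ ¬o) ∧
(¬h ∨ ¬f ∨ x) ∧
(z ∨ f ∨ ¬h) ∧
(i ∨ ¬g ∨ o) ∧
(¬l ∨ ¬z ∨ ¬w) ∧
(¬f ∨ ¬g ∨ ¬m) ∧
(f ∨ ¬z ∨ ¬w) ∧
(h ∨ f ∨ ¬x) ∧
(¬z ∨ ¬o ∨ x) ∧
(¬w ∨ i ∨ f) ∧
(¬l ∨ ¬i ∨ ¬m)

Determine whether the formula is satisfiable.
No

No, the formula is not satisfiable.

No assignment of truth values to the variables can make all 43 clauses true simultaneously.

The formula is UNSAT (unsatisfiable).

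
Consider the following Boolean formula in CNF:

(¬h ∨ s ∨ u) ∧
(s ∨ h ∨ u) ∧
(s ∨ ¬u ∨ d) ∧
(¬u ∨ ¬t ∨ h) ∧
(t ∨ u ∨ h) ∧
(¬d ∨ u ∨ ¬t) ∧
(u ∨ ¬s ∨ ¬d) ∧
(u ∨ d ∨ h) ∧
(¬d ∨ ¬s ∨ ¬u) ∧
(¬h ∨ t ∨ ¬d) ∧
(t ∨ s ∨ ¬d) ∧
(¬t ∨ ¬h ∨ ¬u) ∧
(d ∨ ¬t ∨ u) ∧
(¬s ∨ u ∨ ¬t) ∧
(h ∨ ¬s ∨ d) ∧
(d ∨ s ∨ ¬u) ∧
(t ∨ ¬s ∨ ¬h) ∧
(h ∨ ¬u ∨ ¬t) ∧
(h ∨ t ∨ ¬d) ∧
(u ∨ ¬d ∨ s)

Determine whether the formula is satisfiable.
No

No, the formula is not satisfiable.

No assignment of truth values to the variables can make all 20 clauses true simultaneously.

The formula is UNSAT (unsatisfiable).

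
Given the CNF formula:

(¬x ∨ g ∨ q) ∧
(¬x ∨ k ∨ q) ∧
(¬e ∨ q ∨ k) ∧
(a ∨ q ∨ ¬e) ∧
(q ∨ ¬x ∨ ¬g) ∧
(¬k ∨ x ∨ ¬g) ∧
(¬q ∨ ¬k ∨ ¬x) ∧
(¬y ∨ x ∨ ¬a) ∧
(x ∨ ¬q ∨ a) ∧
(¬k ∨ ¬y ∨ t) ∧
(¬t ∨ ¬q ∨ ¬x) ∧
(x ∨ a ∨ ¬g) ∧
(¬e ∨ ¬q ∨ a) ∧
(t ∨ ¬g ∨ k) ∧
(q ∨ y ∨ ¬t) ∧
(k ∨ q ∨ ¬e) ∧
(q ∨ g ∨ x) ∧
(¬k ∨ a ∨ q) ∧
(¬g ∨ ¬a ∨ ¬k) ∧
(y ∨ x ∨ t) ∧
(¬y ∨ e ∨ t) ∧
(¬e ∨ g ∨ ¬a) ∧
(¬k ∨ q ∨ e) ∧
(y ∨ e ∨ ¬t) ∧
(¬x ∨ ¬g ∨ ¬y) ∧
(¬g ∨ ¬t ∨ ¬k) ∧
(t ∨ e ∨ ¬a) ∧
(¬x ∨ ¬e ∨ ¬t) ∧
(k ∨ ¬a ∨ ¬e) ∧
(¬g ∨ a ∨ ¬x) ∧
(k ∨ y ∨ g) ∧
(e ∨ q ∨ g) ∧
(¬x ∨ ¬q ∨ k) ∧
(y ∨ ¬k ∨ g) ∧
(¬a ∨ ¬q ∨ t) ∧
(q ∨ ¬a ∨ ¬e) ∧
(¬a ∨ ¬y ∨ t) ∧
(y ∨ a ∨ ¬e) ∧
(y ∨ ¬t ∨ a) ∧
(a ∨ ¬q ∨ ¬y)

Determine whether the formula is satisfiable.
No

No, the formula is not satisfiable.

No assignment of truth values to the variables can make all 40 clauses true simultaneously.

The formula is UNSAT (unsatisfiable).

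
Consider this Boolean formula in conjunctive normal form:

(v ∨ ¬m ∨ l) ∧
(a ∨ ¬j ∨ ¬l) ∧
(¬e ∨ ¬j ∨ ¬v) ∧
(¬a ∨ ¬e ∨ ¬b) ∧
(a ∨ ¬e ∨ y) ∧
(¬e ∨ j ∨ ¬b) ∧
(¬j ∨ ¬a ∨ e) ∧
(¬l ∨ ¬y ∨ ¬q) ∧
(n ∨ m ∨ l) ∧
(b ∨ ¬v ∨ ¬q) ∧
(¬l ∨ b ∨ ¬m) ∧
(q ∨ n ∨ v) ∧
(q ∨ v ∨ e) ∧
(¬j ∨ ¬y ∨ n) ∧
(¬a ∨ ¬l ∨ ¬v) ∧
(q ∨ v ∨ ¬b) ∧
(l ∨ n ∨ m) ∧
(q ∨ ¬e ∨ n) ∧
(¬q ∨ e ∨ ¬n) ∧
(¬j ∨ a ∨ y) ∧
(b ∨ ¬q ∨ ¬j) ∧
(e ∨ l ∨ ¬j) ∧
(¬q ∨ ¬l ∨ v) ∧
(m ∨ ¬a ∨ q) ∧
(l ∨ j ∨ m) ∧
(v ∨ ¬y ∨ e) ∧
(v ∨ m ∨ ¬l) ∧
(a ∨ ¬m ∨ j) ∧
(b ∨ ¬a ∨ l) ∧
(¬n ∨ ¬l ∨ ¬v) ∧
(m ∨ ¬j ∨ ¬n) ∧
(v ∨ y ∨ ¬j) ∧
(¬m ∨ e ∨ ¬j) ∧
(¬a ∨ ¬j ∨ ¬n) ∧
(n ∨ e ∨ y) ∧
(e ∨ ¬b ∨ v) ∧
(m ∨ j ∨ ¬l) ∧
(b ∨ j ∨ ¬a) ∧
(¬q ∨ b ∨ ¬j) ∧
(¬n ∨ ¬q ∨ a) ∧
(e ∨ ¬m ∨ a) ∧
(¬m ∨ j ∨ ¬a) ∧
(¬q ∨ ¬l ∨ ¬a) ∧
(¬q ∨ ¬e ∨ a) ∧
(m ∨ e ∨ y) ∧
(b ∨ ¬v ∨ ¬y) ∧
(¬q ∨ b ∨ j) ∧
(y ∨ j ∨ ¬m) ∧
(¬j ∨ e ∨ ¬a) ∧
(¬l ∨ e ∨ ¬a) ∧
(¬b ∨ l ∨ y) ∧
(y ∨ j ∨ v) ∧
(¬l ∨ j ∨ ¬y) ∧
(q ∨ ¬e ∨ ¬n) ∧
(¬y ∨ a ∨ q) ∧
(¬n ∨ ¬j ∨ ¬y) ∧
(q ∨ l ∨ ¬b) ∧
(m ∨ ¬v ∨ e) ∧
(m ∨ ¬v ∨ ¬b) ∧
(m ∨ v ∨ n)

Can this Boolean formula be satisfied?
No

No, the formula is not satisfiable.

No assignment of truth values to the variables can make all 60 clauses true simultaneously.

The formula is UNSAT (unsatisfiable).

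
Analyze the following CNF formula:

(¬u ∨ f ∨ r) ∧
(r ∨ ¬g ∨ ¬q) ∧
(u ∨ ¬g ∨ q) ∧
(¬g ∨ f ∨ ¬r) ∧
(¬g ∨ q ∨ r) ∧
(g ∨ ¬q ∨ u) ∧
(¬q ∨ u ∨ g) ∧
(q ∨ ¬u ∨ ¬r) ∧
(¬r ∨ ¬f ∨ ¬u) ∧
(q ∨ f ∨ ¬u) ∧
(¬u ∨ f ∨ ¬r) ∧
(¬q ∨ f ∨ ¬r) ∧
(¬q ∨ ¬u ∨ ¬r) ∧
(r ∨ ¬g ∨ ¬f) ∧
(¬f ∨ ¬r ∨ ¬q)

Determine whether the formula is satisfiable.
Yes

Yes, the formula is satisfiable.

One satisfying assignment is: r=False, f=False, u=False, g=False, q=False

Verification: With this assignment, all 15 clauses evaluate to true.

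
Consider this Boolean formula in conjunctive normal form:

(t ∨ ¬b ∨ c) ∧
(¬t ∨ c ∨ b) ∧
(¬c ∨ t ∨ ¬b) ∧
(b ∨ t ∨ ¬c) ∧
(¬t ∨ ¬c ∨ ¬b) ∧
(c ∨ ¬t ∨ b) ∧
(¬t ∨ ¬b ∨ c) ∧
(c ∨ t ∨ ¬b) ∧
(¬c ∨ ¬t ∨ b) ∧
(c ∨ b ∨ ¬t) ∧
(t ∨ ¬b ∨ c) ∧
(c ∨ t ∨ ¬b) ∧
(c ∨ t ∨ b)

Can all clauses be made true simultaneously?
No

No, the formula is not satisfiable.

No assignment of truth values to the variables can make all 13 clauses true simultaneously.

The formula is UNSAT (unsatisfiable).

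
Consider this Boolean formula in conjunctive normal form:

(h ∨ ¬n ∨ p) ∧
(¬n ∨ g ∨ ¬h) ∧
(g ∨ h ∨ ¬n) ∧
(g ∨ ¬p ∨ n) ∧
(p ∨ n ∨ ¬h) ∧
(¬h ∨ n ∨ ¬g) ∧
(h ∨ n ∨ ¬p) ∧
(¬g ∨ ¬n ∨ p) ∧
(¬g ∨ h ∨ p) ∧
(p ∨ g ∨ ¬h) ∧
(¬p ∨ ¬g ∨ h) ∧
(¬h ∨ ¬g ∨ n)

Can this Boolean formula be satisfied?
Yes

Yes, the formula is satisfiable.

One satisfying assignment is: p=False, h=False, g=False, n=False

Verification: With this assignment, all 12 clauses evaluate to true.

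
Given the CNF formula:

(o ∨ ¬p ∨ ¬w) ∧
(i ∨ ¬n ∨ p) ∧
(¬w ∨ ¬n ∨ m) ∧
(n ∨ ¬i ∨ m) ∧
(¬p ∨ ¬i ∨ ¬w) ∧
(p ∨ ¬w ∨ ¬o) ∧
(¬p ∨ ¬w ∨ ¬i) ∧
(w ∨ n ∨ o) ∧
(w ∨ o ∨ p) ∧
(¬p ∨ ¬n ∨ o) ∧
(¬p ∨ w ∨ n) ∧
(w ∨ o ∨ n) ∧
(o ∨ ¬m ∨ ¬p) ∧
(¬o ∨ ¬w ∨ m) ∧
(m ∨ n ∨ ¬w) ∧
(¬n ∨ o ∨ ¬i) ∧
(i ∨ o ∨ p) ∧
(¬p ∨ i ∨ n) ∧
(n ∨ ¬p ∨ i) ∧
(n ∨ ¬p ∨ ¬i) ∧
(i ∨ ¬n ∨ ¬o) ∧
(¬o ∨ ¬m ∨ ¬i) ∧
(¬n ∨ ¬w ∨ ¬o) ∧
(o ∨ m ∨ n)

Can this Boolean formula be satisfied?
Yes

Yes, the formula is satisfiable.

One satisfying assignment is: w=False, o=True, i=False, n=False, p=False, m=False

Verification: With this assignment, all 24 clauses evaluate to true.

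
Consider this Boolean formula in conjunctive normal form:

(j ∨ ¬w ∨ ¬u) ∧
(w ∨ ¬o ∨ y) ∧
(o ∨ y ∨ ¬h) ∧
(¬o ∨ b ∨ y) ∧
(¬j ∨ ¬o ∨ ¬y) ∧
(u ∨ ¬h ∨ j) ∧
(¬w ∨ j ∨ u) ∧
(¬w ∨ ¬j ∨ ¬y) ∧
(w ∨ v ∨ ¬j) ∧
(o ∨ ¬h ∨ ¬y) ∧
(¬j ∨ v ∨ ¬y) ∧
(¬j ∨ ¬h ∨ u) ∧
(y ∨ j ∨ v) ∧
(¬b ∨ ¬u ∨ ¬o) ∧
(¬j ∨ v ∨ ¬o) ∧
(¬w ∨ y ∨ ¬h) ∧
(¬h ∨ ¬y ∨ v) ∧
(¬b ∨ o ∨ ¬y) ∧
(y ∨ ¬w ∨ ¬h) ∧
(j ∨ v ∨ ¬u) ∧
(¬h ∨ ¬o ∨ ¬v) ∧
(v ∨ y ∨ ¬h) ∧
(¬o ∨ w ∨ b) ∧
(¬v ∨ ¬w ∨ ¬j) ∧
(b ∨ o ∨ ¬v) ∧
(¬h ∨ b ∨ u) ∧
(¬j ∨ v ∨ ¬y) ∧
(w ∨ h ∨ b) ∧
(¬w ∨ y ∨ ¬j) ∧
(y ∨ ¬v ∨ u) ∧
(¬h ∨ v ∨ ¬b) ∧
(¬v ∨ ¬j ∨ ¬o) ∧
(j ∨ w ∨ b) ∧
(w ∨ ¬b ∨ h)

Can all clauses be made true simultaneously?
No

No, the formula is not satisfiable.

No assignment of truth values to the variables can make all 34 clauses true simultaneously.

The formula is UNSAT (unsatisfiable).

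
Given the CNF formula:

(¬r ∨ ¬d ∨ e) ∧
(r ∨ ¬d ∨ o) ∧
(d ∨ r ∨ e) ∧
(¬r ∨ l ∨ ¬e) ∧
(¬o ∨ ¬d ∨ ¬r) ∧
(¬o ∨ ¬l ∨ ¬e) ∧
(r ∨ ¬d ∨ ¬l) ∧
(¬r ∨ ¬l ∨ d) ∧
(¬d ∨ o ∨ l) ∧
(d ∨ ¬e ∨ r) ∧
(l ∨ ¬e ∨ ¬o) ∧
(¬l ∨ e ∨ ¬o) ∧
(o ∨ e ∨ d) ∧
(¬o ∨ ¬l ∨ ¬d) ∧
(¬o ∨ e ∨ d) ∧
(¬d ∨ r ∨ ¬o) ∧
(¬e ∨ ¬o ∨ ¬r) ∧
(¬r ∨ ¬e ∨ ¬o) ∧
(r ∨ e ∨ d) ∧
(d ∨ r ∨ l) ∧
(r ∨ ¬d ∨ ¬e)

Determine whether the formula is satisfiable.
Yes

Yes, the formula is satisfiable.

One satisfying assignment is: o=False, l=True, e=True, r=True, d=True

Verification: With this assignment, all 21 clauses evaluate to true.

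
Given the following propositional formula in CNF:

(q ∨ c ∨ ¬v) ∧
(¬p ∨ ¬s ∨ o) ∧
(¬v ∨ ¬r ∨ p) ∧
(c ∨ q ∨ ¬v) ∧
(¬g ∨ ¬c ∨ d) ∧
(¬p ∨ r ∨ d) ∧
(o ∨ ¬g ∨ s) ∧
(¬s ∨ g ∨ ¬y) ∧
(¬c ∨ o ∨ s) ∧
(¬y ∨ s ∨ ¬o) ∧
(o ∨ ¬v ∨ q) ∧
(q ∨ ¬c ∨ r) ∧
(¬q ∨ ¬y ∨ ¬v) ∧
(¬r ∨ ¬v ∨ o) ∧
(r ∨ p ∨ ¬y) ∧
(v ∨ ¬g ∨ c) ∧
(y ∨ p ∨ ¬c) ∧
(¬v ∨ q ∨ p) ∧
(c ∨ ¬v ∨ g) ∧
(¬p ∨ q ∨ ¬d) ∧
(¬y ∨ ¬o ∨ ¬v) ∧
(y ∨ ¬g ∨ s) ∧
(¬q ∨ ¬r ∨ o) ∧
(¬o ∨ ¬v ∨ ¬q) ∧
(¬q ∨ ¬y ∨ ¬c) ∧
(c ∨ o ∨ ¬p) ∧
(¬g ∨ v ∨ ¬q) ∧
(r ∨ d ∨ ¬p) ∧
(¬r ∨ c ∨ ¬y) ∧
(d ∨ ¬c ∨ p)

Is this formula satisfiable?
Yes

Yes, the formula is satisfiable.

One satisfying assignment is: c=False, y=False, v=False, d=False, s=False, o=False, g=False, q=False, p=False, r=False

Verification: With this assignment, all 30 clauses evaluate to true.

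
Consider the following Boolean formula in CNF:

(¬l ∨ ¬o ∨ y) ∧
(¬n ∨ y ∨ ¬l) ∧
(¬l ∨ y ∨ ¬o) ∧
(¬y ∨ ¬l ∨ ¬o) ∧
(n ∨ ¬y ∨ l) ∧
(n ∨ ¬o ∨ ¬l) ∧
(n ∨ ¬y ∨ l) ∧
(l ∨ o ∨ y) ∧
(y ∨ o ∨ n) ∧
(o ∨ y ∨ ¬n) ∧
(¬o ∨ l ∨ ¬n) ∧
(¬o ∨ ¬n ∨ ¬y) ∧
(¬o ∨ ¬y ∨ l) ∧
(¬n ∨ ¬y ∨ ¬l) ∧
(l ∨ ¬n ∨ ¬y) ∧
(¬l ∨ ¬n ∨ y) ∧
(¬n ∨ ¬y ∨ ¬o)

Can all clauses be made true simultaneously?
Yes

Yes, the formula is satisfiable.

One satisfying assignment is: l=True, n=False, o=False, y=True

Verification: With this assignment, all 17 clauses evaluate to true.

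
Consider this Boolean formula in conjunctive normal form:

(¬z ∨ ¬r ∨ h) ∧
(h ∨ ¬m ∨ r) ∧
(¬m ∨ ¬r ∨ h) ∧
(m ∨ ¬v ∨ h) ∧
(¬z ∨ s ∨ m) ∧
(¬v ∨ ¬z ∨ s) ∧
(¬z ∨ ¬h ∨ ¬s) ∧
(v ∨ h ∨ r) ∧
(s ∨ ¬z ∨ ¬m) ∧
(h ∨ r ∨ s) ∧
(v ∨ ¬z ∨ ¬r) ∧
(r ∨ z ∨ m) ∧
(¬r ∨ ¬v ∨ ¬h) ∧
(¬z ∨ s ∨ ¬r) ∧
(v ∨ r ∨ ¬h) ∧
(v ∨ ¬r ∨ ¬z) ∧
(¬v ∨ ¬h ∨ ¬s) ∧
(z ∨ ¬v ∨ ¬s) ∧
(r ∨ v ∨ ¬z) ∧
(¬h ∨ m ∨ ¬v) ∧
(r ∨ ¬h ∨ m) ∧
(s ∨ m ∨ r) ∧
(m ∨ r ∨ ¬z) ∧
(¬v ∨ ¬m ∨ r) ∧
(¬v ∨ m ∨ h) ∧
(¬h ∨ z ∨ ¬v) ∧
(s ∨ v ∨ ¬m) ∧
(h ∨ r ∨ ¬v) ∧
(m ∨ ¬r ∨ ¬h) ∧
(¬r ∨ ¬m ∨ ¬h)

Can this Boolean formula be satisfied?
Yes

Yes, the formula is satisfiable.

One satisfying assignment is: h=False, s=False, r=True, m=False, v=False, z=False

Verification: With this assignment, all 30 clauses evaluate to true.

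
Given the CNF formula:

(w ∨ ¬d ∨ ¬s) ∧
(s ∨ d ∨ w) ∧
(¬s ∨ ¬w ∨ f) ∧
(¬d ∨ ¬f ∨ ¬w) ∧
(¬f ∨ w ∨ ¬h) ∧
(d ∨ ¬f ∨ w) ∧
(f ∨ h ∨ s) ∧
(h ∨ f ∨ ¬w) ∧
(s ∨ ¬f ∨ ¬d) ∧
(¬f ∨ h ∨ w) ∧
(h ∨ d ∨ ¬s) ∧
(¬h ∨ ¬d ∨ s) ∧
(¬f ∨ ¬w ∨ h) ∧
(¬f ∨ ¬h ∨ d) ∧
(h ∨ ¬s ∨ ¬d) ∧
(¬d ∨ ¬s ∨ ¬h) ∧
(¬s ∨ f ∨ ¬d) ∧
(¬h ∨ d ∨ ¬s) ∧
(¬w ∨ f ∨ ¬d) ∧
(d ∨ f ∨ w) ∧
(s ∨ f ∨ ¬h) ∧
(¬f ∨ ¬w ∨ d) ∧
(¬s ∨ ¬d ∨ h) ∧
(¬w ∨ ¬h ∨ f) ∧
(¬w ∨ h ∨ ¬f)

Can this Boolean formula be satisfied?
No

No, the formula is not satisfiable.

No assignment of truth values to the variables can make all 25 clauses true simultaneously.

The formula is UNSAT (unsatisfiable).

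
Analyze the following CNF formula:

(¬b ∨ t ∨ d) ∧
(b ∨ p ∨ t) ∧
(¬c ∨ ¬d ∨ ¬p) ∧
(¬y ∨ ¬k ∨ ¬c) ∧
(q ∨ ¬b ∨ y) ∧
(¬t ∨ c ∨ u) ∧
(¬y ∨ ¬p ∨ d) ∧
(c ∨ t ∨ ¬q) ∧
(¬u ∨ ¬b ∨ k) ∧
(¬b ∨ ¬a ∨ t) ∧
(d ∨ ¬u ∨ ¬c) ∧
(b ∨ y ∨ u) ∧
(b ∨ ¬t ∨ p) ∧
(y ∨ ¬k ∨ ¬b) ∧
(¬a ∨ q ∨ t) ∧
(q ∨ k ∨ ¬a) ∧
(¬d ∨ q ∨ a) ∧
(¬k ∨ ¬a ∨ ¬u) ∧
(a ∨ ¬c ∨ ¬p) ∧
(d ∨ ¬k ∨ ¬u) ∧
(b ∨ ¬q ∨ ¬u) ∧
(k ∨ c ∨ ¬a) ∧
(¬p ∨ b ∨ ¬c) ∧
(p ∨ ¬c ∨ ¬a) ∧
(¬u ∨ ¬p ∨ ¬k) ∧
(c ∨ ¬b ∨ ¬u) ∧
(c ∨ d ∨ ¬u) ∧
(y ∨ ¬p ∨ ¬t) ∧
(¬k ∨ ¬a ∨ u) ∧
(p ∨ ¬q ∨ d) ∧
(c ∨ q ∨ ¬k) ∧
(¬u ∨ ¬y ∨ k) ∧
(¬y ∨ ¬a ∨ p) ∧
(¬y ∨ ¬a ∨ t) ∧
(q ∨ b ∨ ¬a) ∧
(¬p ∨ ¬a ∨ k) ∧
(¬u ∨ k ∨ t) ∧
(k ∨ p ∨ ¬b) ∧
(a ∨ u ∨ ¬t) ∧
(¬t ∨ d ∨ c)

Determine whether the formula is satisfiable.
No

No, the formula is not satisfiable.

No assignment of truth values to the variables can make all 40 clauses true simultaneously.

The formula is UNSAT (unsatisfiable).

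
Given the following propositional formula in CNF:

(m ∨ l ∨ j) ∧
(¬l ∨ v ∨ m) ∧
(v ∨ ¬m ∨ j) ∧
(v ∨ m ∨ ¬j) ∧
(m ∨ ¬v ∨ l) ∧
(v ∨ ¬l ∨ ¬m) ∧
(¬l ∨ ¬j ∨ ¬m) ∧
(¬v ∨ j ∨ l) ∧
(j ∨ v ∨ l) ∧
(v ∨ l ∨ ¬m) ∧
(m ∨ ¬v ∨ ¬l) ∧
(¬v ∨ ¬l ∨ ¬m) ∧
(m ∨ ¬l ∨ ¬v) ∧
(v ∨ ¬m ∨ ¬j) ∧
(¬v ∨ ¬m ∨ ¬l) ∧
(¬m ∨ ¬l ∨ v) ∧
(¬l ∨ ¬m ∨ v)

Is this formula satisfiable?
Yes

Yes, the formula is satisfiable.

One satisfying assignment is: l=False, j=True, m=True, v=True

Verification: With this assignment, all 17 clauses evaluate to true.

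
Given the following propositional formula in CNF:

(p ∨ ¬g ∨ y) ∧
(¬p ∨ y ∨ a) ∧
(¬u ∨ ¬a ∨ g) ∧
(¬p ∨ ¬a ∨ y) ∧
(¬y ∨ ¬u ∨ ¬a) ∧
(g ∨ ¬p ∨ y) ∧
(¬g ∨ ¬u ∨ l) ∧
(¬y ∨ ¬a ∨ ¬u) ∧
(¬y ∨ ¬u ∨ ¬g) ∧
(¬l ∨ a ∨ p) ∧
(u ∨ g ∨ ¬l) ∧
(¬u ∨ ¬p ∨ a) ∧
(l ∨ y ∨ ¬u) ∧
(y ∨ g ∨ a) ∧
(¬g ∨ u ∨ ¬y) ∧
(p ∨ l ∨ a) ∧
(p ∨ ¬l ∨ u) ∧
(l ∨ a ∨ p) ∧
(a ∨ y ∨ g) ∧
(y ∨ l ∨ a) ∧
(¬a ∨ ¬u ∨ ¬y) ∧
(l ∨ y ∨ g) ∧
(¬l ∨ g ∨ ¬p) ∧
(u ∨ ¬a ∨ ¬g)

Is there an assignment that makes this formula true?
Yes

Yes, the formula is satisfiable.

One satisfying assignment is: g=False, u=False, a=False, l=False, y=True, p=True

Verification: With this assignment, all 24 clauses evaluate to true.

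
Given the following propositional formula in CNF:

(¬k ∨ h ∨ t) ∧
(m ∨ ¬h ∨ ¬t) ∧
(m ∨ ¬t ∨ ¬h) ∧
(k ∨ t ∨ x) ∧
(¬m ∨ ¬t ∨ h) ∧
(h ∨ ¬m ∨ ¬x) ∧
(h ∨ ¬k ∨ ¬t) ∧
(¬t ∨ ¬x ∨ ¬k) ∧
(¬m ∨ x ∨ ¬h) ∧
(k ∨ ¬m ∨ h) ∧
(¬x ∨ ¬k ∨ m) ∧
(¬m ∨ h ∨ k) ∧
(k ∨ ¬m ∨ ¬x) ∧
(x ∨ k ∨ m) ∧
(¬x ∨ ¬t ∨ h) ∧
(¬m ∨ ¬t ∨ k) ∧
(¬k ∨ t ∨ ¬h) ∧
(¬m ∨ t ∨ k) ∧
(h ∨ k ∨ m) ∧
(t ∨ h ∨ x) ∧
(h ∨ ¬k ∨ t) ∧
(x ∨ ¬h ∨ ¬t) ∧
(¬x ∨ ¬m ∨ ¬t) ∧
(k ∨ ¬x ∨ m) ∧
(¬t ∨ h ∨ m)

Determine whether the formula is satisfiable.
No

No, the formula is not satisfiable.

No assignment of truth values to the variables can make all 25 clauses true simultaneously.

The formula is UNSAT (unsatisfiable).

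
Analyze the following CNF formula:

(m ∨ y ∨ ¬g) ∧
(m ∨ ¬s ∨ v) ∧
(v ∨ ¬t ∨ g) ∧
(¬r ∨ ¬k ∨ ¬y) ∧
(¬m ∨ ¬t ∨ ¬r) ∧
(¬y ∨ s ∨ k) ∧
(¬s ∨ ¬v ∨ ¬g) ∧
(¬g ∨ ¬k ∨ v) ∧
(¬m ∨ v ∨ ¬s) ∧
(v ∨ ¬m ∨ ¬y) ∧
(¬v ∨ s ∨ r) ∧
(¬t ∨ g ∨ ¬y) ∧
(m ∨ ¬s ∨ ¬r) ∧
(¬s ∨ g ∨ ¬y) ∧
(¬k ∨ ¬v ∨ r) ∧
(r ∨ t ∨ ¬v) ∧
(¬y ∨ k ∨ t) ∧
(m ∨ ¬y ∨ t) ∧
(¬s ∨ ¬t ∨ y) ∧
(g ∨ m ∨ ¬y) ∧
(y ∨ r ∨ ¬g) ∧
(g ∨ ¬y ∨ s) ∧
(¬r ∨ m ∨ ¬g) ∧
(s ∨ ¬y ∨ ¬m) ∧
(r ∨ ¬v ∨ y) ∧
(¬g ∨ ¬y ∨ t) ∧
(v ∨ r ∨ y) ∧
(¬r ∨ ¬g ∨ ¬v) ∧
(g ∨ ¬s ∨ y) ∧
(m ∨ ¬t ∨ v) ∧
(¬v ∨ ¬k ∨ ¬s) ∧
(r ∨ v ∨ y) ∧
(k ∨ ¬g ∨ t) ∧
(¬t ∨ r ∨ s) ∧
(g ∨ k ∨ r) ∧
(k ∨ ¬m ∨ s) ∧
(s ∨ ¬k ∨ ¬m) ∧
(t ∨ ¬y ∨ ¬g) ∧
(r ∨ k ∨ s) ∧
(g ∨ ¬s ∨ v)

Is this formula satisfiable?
Yes

Yes, the formula is satisfiable.

One satisfying assignment is: s=False, t=False, r=True, k=True, m=False, g=False, v=False, y=False

Verification: With this assignment, all 40 clauses evaluate to true.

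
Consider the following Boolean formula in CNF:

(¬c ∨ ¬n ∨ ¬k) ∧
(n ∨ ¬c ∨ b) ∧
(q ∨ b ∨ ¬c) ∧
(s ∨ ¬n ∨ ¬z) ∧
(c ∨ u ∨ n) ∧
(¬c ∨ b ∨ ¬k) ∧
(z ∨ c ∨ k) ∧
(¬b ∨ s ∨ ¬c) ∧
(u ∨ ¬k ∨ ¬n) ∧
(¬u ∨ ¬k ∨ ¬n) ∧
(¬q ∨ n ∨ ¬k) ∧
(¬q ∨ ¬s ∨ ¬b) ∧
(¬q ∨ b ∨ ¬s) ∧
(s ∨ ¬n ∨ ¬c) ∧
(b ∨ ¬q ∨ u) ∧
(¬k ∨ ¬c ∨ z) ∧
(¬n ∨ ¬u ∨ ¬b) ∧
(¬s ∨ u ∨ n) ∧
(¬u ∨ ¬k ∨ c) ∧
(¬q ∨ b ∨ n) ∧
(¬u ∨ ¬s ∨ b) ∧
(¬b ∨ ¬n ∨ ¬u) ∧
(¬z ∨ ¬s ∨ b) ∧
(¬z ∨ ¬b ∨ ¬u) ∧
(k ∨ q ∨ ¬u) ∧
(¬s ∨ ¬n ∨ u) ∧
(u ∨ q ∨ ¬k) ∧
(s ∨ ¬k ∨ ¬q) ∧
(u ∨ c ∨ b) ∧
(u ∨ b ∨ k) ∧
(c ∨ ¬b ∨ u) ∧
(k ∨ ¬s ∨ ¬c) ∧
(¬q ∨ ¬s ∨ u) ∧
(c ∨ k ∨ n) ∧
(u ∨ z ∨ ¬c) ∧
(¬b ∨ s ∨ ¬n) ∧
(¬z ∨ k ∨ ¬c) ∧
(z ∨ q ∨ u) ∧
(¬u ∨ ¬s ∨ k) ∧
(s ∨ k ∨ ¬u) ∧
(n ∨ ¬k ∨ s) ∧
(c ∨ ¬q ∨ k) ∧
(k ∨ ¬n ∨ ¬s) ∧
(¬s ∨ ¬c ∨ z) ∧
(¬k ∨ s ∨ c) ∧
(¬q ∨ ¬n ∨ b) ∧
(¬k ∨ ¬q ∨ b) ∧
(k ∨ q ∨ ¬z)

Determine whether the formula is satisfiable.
No

No, the formula is not satisfiable.

No assignment of truth values to the variables can make all 48 clauses true simultaneously.

The formula is UNSAT (unsatisfiable).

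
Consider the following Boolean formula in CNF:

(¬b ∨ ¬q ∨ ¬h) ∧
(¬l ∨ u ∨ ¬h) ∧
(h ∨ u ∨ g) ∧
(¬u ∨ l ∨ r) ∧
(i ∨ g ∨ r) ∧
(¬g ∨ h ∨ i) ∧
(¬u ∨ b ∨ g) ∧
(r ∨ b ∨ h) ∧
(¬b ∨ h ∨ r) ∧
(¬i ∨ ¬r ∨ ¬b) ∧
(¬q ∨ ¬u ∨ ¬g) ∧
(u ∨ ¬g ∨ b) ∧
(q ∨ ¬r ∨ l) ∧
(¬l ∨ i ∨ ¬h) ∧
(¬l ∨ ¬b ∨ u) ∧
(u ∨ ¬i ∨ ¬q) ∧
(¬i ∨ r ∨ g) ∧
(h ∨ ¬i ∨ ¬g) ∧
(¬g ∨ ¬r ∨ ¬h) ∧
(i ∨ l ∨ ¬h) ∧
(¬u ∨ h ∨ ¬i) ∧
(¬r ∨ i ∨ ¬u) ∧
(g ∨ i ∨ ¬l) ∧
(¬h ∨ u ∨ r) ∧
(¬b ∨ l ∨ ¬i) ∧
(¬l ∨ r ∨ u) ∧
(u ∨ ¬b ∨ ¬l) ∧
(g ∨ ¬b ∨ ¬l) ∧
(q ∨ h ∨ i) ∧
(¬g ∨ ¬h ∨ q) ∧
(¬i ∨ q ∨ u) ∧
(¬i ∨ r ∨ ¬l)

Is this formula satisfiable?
No

No, the formula is not satisfiable.

No assignment of truth values to the variables can make all 32 clauses true simultaneously.

The formula is UNSAT (unsatisfiable).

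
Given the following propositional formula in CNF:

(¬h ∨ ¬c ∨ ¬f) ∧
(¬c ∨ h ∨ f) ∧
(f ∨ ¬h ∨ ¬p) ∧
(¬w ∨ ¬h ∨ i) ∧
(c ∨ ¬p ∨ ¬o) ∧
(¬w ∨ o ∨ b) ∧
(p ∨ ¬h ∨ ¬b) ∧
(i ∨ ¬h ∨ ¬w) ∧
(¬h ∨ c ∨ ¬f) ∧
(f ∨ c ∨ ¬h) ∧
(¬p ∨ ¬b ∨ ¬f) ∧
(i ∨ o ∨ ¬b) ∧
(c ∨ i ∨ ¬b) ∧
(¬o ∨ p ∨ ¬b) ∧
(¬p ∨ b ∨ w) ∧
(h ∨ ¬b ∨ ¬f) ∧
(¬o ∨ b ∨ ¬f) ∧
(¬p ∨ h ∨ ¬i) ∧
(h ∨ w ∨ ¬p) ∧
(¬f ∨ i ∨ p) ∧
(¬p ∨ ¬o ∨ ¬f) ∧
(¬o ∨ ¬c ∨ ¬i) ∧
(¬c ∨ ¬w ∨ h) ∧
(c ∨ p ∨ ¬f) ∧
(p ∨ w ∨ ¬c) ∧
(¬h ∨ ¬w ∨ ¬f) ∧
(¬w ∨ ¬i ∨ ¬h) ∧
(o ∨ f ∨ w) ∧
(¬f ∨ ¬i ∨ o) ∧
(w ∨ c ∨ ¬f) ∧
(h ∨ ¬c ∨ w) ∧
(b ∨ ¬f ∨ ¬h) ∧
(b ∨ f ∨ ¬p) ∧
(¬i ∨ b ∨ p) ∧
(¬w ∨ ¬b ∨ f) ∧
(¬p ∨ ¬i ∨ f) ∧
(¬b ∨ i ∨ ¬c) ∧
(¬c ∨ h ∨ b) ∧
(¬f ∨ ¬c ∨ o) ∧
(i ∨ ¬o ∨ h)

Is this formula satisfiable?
No

No, the formula is not satisfiable.

No assignment of truth values to the variables can make all 40 clauses true simultaneously.

The formula is UNSAT (unsatisfiable).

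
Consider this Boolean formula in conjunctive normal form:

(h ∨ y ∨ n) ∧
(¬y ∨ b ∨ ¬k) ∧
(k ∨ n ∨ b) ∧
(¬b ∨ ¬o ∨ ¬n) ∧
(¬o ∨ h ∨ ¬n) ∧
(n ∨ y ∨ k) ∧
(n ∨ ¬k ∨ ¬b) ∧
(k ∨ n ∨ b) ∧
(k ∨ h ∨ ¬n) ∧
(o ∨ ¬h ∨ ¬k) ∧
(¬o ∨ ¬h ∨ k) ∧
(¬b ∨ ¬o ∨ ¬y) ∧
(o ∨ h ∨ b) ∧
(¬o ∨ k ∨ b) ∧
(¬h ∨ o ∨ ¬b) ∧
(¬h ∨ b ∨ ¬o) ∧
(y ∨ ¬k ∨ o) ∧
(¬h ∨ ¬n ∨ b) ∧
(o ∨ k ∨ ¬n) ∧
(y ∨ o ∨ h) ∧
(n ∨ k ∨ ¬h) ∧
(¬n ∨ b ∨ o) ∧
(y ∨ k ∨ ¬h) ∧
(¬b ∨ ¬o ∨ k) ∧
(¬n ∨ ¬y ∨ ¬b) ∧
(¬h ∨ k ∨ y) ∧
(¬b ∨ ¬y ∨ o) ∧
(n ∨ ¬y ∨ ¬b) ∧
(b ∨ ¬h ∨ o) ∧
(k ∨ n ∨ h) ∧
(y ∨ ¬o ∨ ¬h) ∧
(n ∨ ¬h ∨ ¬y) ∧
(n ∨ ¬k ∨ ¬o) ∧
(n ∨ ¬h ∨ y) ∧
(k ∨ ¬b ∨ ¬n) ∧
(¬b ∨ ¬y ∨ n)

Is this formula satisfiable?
No

No, the formula is not satisfiable.

No assignment of truth values to the variables can make all 36 clauses true simultaneously.

The formula is UNSAT (unsatisfiable).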